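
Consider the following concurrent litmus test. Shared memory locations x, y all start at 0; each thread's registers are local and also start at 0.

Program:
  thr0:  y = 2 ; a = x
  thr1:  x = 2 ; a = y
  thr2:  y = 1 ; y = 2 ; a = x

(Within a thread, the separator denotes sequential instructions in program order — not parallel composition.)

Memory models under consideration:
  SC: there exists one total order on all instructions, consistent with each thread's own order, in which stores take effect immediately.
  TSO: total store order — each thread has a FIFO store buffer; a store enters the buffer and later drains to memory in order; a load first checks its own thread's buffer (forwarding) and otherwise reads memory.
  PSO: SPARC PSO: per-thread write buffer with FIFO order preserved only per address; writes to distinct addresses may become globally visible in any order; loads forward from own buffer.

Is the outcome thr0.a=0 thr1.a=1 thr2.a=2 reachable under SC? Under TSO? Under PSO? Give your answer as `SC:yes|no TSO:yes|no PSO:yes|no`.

SC:yes TSO:yes PSO:yes

outcome vector order: (thr0.a,thr1.a,thr2.a)
SC: 7 outcomes — {<0 1 2>, <0 2 0>, <0 2 2>, <2 0 2>, <2 1 2>, <2 2 0>, <2 2 2>}
TSO: 12 outcomes — {<0 0 0>, <0 0 2>, <0 1 0>, <0 1 2>, <0 2 0>, <0 2 2>, <2 0 0>, <2 0 2>, <2 1 0>, <2 1 2>, <2 2 0>, <2 2 2>}
PSO: 12 outcomes — {<0 0 0>, <0 0 2>, <0 1 0>, <0 1 2>, <0 2 0>, <0 2 2>, <2 0 0>, <2 0 2>, <2 1 0>, <2 1 2>, <2 2 0>, <2 2 2>}
target <0 1 2> ∈ {SC,TSO,PSO}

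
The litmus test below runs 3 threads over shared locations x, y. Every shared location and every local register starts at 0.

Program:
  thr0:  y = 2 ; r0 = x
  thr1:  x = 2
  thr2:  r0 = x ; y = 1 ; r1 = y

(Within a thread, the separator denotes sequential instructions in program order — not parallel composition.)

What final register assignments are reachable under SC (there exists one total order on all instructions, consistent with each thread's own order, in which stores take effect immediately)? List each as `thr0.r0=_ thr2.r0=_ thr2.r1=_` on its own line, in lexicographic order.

thr0.r0=0 thr2.r0=0 thr2.r1=1
thr0.r0=0 thr2.r0=0 thr2.r1=2
thr0.r0=0 thr2.r0=2 thr2.r1=1
thr0.r0=2 thr2.r0=0 thr2.r1=1
thr0.r0=2 thr2.r0=0 thr2.r1=2
thr0.r0=2 thr2.r0=2 thr2.r1=1
thr0.r0=2 thr2.r0=2 thr2.r1=2

outcome vector order: (thr0.r0,thr2.r0,thr2.r1)
|SC outcomes| = 7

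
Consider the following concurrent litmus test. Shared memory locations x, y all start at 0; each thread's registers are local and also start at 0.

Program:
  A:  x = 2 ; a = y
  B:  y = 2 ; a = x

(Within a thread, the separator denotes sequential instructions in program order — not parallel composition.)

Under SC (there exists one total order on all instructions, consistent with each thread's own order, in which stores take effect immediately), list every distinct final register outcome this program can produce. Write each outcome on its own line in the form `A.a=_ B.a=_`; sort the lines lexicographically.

A.a=0 B.a=2
A.a=2 B.a=0
A.a=2 B.a=2

outcome vector order: (A.a,B.a)
|SC outcomes| = 3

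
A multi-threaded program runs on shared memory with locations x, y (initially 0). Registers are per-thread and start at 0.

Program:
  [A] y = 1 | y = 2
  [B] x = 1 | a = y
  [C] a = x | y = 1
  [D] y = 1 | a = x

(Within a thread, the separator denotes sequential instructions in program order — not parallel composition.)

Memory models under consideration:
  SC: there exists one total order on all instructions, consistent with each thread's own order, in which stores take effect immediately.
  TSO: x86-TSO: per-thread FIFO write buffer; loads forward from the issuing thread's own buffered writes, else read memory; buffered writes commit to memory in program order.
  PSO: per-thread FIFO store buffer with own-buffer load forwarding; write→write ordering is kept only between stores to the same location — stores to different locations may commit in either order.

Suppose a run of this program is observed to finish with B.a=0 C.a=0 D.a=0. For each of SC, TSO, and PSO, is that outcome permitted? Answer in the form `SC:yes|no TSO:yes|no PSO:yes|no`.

SC:no TSO:yes PSO:yes

outcome vector order: (B.a,C.a,D.a)
under SC → 0/0/1; 0/1/1; 1/0/0; 1/0/1; 1/1/0; 1/1/1; 2/0/0; 2/0/1; 2/1/0; 2/1/1
under TSO → 0/0/0; 0/0/1; 0/1/0; 0/1/1; 1/0/0; 1/0/1; 1/1/0; 1/1/1; 2/0/0; 2/0/1; 2/1/0; 2/1/1
under PSO → 0/0/0; 0/0/1; 0/1/0; 0/1/1; 1/0/0; 1/0/1; 1/1/0; 1/1/1; 2/0/0; 2/0/1; 2/1/0; 2/1/1
target 0/0/0 ∈ {TSO,PSO}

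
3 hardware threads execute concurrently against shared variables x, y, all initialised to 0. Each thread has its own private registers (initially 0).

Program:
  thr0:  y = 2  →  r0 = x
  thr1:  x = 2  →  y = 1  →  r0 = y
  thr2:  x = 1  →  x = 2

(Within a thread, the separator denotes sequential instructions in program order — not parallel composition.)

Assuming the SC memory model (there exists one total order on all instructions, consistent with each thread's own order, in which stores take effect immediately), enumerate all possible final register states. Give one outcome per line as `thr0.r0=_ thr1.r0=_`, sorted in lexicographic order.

thr0.r0=0 thr1.r0=1
thr0.r0=1 thr1.r0=1
thr0.r0=1 thr1.r0=2
thr0.r0=2 thr1.r0=1
thr0.r0=2 thr1.r0=2

outcome vector order: (thr0.r0,thr1.r0)
|SC outcomes| = 5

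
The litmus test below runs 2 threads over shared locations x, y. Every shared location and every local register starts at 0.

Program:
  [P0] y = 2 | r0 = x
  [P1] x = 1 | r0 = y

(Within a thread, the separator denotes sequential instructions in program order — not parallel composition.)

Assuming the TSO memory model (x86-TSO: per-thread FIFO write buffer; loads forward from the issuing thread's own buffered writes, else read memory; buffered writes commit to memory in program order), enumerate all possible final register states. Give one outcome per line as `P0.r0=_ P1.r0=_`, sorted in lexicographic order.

P0.r0=0 P1.r0=0
P0.r0=0 P1.r0=2
P0.r0=1 P1.r0=0
P0.r0=1 P1.r0=2

outcome vector order: (P0.r0,P1.r0)
|TSO outcomes| = 4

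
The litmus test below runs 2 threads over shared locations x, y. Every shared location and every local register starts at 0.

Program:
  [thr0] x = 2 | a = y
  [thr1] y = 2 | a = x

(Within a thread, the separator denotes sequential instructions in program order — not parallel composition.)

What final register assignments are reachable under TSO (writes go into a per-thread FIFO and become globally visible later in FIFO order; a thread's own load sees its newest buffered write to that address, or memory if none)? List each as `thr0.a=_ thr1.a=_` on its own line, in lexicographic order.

thr0.a=0 thr1.a=0
thr0.a=0 thr1.a=2
thr0.a=2 thr1.a=0
thr0.a=2 thr1.a=2

outcome vector order: (thr0.a,thr1.a)
|TSO outcomes| = 4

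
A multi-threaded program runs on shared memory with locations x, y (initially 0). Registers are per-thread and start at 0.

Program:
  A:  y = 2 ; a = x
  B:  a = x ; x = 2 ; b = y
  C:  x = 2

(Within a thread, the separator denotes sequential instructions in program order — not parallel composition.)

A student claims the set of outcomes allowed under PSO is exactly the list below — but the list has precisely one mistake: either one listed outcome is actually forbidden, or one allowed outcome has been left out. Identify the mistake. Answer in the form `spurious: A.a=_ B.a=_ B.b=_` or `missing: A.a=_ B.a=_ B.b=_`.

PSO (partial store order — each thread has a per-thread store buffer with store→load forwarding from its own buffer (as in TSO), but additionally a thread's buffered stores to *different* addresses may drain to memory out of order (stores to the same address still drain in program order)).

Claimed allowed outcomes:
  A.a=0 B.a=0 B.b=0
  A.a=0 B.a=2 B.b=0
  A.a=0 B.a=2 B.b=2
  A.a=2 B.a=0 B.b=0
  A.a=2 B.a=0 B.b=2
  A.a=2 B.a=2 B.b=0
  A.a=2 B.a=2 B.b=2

missing: A.a=0 B.a=0 B.b=2

outcome vector order: (A.a,B.a,B.b)
PSO: 8 outcomes — {0/0/0, 0/0/2, 0/2/0, 0/2/2, 2/0/0, 2/0/2, 2/2/0, 2/2/2}
PSO∖claimed = {0/0/2}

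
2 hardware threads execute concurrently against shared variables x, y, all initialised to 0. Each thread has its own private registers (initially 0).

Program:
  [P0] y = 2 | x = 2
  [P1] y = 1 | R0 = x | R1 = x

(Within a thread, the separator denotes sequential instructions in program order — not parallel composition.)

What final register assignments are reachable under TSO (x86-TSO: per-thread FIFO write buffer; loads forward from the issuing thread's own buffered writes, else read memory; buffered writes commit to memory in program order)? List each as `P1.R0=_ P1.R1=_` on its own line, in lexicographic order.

outcome vector order: (P1.R0,P1.R1)
|TSO outcomes| = 3

P1.R0=0 P1.R1=0
P1.R0=0 P1.R1=2
P1.R0=2 P1.R1=2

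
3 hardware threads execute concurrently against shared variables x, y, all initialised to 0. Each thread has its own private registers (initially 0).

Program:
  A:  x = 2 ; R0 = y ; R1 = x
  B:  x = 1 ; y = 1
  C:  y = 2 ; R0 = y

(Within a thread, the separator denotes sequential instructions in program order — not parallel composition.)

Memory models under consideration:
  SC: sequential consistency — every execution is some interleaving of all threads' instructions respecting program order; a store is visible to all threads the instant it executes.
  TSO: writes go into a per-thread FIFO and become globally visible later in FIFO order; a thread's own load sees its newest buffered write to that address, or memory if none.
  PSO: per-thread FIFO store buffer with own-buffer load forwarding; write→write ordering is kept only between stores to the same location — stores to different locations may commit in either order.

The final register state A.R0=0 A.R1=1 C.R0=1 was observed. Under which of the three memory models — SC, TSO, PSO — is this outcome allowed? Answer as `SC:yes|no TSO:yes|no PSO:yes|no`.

SC:yes TSO:yes PSO:yes

outcome vector order: (A.R0,A.R1,C.R0)
under SC → (0,1,1) (0,1,2) (0,2,1) (0,2,2) (1,1,1) (1,1,2) (1,2,1) (1,2,2) (2,1,1) (2,1,2) (2,2,1) (2,2,2)
under TSO → (0,1,1) (0,1,2) (0,2,1) (0,2,2) (1,1,1) (1,1,2) (1,2,1) (1,2,2) (2,1,1) (2,1,2) (2,2,1) (2,2,2)
under PSO → (0,1,1) (0,1,2) (0,2,1) (0,2,2) (1,1,1) (1,1,2) (1,2,1) (1,2,2) (2,1,1) (2,1,2) (2,2,1) (2,2,2)
target (0,1,1) ∈ {SC,TSO,PSO}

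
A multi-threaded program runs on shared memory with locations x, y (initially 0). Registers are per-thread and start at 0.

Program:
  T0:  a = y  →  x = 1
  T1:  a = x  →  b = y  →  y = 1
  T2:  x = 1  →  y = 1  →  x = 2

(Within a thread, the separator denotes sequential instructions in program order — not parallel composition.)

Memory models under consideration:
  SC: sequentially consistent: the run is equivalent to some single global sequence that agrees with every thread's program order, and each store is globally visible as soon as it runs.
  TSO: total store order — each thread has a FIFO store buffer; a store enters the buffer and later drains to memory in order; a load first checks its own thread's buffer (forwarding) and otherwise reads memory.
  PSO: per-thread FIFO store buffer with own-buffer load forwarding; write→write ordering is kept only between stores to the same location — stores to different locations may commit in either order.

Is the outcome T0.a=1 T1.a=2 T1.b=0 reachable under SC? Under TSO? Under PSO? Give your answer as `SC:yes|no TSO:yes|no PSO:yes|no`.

SC:no TSO:no PSO:yes

outcome vector order: (T0.a,T1.a,T1.b)
under SC → 0/0/0; 0/0/1; 0/1/0; 0/1/1; 0/2/1; 1/0/0; 1/0/1; 1/1/0; 1/1/1; 1/2/1
under TSO → 0/0/0; 0/0/1; 0/1/0; 0/1/1; 0/2/1; 1/0/0; 1/0/1; 1/1/0; 1/1/1; 1/2/1
under PSO → 0/0/0; 0/0/1; 0/1/0; 0/1/1; 0/2/0; 0/2/1; 1/0/0; 1/0/1; 1/1/0; 1/1/1; 1/2/0; 1/2/1
target 1/2/0 ∈ {PSO}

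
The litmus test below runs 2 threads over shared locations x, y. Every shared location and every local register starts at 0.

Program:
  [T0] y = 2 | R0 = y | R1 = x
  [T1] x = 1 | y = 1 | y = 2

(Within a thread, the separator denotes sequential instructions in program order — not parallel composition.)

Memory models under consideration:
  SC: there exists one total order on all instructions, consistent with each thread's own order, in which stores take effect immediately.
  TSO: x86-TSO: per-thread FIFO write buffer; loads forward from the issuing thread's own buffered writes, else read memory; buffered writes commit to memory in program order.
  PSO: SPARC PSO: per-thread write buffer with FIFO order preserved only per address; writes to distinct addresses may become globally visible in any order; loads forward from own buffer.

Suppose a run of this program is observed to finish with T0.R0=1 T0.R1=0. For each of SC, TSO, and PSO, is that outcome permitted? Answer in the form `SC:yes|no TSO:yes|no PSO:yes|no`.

outcome vector order: (T0.R0,T0.R1)
under SC → 11; 20; 21
under TSO → 11; 20; 21
under PSO → 10; 11; 20; 21
target 10 ∈ {PSO}

SC:no TSO:no PSO:yes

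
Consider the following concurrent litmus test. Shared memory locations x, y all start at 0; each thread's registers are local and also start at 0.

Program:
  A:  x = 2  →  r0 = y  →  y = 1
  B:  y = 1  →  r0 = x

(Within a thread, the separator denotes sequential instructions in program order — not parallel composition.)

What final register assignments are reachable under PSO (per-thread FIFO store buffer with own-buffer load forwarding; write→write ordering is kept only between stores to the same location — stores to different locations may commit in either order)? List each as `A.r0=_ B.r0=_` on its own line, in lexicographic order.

outcome vector order: (A.r0,B.r0)
|PSO outcomes| = 4

A.r0=0 B.r0=0
A.r0=0 B.r0=2
A.r0=1 B.r0=0
A.r0=1 B.r0=2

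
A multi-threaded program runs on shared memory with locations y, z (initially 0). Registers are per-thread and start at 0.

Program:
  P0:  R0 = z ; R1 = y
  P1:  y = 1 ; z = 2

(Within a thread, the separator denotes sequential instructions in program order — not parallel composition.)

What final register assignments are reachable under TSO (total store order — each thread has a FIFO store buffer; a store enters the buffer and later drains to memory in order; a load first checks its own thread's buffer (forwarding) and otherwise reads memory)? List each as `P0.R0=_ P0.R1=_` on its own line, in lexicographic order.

P0.R0=0 P0.R1=0
P0.R0=0 P0.R1=1
P0.R0=2 P0.R1=1

outcome vector order: (P0.R0,P0.R1)
|TSO outcomes| = 3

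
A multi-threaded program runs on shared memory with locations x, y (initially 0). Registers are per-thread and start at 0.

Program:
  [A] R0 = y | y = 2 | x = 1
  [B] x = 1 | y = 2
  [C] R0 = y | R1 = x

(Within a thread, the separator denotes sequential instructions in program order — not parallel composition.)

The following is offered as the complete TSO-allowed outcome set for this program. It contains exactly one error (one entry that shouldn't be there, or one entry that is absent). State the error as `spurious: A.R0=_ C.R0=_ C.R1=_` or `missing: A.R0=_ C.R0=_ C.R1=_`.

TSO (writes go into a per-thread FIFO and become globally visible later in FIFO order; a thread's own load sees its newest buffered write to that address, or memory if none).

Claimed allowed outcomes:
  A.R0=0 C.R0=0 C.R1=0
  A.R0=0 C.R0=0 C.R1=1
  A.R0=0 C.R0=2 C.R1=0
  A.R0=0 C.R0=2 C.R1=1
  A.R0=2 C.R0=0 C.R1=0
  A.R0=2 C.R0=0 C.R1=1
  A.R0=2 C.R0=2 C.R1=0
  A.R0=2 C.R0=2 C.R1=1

spurious: A.R0=2 C.R0=2 C.R1=0

outcome vector order: (A.R0,C.R0,C.R1)
[TSO] allowed = {<0 0 0>, <0 0 1>, <0 2 0>, <0 2 1>, <2 0 0>, <2 0 1>, <2 2 1>}
claimed∖TSO = {<2 2 0>}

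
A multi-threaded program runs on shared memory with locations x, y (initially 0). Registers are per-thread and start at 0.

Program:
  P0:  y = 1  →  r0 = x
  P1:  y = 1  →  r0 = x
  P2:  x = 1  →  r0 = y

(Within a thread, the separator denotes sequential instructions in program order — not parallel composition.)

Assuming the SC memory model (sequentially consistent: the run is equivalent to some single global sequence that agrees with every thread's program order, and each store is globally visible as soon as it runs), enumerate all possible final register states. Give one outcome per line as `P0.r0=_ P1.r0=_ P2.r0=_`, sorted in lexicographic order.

P0.r0=0 P1.r0=0 P2.r0=1
P0.r0=0 P1.r0=1 P2.r0=1
P0.r0=1 P1.r0=0 P2.r0=1
P0.r0=1 P1.r0=1 P2.r0=0
P0.r0=1 P1.r0=1 P2.r0=1

outcome vector order: (P0.r0,P1.r0,P2.r0)
|SC outcomes| = 5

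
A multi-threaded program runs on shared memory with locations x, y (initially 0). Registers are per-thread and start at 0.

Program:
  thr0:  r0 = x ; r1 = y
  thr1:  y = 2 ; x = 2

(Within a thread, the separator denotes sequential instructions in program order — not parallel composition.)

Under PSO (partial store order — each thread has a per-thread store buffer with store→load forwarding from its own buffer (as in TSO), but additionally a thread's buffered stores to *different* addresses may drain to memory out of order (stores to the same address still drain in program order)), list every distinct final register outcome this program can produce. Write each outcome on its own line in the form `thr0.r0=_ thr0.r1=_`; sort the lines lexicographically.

thr0.r0=0 thr0.r1=0
thr0.r0=0 thr0.r1=2
thr0.r0=2 thr0.r1=0
thr0.r0=2 thr0.r1=2

outcome vector order: (thr0.r0,thr0.r1)
|PSO outcomes| = 4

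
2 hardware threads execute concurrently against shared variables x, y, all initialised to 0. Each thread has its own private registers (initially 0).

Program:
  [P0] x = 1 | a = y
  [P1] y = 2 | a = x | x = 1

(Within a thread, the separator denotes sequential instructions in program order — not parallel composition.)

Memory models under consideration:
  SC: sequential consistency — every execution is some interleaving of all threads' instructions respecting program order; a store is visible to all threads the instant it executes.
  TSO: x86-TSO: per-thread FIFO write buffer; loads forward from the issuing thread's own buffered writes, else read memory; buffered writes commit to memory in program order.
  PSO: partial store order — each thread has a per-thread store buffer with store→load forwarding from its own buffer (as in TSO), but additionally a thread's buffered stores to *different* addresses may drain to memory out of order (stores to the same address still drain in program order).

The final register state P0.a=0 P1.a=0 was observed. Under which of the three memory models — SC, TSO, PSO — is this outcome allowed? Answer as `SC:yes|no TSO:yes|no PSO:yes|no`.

outcome vector order: (P0.a,P1.a)
under SC → (0,1), (2,0), (2,1)
under TSO → (0,0), (0,1), (2,0), (2,1)
under PSO → (0,0), (0,1), (2,0), (2,1)
target (0,0) ∈ {TSO,PSO}

SC:no TSO:yes PSO:yes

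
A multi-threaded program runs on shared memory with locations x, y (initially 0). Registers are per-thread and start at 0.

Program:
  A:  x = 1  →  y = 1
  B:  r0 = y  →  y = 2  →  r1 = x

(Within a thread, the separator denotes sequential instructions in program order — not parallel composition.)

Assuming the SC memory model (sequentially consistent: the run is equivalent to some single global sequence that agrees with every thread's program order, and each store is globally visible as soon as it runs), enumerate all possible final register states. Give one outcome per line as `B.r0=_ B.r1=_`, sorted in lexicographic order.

B.r0=0 B.r1=0
B.r0=0 B.r1=1
B.r0=1 B.r1=1

outcome vector order: (B.r0,B.r1)
|SC outcomes| = 3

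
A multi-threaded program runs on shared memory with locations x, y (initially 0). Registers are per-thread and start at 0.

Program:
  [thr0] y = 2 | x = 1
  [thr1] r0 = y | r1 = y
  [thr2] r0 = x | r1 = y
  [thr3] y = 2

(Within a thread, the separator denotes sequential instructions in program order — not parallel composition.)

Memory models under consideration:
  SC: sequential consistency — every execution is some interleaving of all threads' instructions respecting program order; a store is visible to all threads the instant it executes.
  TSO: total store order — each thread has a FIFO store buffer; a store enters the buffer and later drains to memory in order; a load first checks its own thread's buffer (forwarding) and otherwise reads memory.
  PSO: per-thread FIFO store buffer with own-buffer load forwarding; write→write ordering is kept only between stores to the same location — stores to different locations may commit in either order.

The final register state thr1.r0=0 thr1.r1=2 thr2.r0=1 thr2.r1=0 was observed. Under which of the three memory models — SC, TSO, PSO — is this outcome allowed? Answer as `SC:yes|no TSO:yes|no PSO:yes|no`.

outcome vector order: (thr1.r0,thr1.r1,thr2.r0,thr2.r1)
[SC] allowed = {0000; 0002; 0012; 0200; 0202; 0212; 2200; 2202; 2212}
[TSO] allowed = {0000; 0002; 0012; 0200; 0202; 0212; 2200; 2202; 2212}
[PSO] allowed = {0000; 0002; 0010; 0012; 0200; 0202; 0210; 0212; 2200; 2202; 2210; 2212}
target 0210 ∈ {PSO}

SC:no TSO:no PSO:yes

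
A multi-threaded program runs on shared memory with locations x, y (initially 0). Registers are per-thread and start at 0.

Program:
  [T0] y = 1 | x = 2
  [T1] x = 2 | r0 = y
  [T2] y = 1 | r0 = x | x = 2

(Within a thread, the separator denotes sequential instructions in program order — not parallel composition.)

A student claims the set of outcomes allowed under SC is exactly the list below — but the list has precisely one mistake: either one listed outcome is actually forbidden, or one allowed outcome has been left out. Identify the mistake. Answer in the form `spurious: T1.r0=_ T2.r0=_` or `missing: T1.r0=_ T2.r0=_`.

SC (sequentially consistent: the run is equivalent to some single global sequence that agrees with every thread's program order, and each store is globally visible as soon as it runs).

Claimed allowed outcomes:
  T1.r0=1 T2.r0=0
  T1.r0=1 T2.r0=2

missing: T1.r0=0 T2.r0=2

outcome vector order: (T1.r0,T2.r0)
under SC → <0 2> <1 0> <1 2>
SC∖claimed = {<0 2>}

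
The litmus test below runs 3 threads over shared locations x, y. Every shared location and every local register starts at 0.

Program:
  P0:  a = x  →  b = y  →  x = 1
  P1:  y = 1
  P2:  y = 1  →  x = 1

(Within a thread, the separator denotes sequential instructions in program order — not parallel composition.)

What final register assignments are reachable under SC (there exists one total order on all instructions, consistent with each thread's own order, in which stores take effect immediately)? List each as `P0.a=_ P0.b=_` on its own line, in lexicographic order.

P0.a=0 P0.b=0
P0.a=0 P0.b=1
P0.a=1 P0.b=1

outcome vector order: (P0.a,P0.b)
|SC outcomes| = 3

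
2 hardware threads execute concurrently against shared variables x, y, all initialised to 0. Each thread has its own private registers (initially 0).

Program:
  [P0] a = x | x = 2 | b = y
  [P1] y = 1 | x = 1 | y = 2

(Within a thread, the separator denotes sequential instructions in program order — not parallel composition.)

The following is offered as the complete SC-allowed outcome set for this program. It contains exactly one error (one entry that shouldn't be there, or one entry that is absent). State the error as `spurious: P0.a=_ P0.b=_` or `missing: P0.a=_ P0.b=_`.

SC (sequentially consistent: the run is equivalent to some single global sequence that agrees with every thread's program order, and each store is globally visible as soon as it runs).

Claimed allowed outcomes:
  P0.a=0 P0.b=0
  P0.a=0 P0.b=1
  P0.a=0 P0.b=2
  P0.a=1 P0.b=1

missing: P0.a=1 P0.b=2

outcome vector order: (P0.a,P0.b)
SC: 5 outcomes — {(0,0); (0,1); (0,2); (1,1); (1,2)}
SC∖claimed = {(1,2)}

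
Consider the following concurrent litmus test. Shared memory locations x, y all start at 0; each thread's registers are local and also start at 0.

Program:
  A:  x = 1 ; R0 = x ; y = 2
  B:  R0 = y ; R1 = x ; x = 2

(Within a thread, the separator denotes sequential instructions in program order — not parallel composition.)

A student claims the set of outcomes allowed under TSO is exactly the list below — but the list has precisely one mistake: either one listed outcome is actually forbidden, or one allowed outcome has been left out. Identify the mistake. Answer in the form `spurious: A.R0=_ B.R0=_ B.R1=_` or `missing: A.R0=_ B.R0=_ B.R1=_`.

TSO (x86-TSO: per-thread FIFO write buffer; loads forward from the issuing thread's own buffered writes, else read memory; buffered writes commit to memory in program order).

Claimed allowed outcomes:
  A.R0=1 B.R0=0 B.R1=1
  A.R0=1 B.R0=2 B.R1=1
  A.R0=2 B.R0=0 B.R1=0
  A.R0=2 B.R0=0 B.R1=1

outcome vector order: (A.R0,B.R0,B.R1)
TSO: 5 outcomes — {100; 101; 121; 200; 201}
TSO∖claimed = {100}

missing: A.R0=1 B.R0=0 B.R1=0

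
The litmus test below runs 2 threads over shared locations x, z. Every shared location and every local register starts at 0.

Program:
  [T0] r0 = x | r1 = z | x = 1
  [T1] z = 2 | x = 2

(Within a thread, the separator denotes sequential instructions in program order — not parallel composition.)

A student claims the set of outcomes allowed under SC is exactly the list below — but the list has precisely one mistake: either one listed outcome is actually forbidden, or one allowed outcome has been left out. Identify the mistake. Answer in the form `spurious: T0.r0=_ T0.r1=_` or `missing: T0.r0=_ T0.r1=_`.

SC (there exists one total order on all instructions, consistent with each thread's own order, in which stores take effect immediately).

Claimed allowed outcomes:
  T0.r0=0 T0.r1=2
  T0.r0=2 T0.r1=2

missing: T0.r0=0 T0.r1=0

outcome vector order: (T0.r0,T0.r1)
SC (3): (0,0), (0,2), (2,2)
SC∖claimed = {(0,0)}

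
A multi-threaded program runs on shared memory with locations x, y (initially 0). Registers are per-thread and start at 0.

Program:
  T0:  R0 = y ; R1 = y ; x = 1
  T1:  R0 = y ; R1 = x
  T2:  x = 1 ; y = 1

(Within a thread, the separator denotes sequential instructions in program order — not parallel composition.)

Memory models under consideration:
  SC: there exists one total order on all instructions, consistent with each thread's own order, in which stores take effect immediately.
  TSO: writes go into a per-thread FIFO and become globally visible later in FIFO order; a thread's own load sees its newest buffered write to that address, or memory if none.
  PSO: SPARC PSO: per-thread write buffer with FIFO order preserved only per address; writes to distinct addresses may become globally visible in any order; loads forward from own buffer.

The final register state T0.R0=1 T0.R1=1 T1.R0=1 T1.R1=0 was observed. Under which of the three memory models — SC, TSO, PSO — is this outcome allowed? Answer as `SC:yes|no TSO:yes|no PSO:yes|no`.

outcome vector order: (T0.R0,T0.R1,T1.R0,T1.R1)
SC: 9 outcomes — {<0 0 0 0>; <0 0 0 1>; <0 0 1 1>; <0 1 0 0>; <0 1 0 1>; <0 1 1 1>; <1 1 0 0>; <1 1 0 1>; <1 1 1 1>}
TSO: 9 outcomes — {<0 0 0 0>; <0 0 0 1>; <0 0 1 1>; <0 1 0 0>; <0 1 0 1>; <0 1 1 1>; <1 1 0 0>; <1 1 0 1>; <1 1 1 1>}
PSO: 12 outcomes — {<0 0 0 0>; <0 0 0 1>; <0 0 1 0>; <0 0 1 1>; <0 1 0 0>; <0 1 0 1>; <0 1 1 0>; <0 1 1 1>; <1 1 0 0>; <1 1 0 1>; <1 1 1 0>; <1 1 1 1>}
target <1 1 1 0> ∈ {PSO}

SC:no TSO:no PSO:yes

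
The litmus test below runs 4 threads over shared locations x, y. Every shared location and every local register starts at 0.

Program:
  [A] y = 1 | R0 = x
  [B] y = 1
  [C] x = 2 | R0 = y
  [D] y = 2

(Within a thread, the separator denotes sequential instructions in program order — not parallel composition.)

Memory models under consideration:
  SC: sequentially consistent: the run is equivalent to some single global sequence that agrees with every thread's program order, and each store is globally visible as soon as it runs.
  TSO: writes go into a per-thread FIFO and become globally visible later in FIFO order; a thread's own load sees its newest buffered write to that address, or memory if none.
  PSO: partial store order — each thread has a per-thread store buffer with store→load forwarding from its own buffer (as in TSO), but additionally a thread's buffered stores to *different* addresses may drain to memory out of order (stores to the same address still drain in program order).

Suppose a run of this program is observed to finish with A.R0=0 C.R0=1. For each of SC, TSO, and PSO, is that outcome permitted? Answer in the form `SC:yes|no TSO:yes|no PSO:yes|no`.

outcome vector order: (A.R0,C.R0)
[SC] allowed = {<0 1> <0 2> <2 0> <2 1> <2 2>}
[TSO] allowed = {<0 0> <0 1> <0 2> <2 0> <2 1> <2 2>}
[PSO] allowed = {<0 0> <0 1> <0 2> <2 0> <2 1> <2 2>}
target <0 1> ∈ {SC,TSO,PSO}

SC:yes TSO:yes PSO:yes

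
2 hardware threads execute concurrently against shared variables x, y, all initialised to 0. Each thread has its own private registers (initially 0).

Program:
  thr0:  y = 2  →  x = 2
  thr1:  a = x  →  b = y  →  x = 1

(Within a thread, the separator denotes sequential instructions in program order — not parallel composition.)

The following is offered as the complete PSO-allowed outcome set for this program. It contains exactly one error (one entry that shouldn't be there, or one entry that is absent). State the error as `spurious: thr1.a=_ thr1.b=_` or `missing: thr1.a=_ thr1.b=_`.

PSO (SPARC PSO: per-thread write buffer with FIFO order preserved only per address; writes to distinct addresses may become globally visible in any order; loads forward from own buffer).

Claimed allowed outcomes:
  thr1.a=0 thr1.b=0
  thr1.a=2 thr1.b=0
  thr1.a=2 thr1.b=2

outcome vector order: (thr1.a,thr1.b)
[PSO] allowed = {<0 0> <0 2> <2 0> <2 2>}
PSO∖claimed = {<0 2>}

missing: thr1.a=0 thr1.b=2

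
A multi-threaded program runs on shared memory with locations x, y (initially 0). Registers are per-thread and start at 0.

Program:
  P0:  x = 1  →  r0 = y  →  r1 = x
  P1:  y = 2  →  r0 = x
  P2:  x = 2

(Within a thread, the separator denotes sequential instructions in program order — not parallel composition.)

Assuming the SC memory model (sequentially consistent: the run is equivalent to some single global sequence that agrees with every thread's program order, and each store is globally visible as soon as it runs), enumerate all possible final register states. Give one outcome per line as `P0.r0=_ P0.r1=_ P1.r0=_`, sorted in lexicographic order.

P0.r0=0 P0.r1=1 P1.r0=1
P0.r0=0 P0.r1=1 P1.r0=2
P0.r0=0 P0.r1=2 P1.r0=1
P0.r0=0 P0.r1=2 P1.r0=2
P0.r0=2 P0.r1=1 P1.r0=0
P0.r0=2 P0.r1=1 P1.r0=1
P0.r0=2 P0.r1=1 P1.r0=2
P0.r0=2 P0.r1=2 P1.r0=0
P0.r0=2 P0.r1=2 P1.r0=1
P0.r0=2 P0.r1=2 P1.r0=2

outcome vector order: (P0.r0,P0.r1,P1.r0)
|SC outcomes| = 10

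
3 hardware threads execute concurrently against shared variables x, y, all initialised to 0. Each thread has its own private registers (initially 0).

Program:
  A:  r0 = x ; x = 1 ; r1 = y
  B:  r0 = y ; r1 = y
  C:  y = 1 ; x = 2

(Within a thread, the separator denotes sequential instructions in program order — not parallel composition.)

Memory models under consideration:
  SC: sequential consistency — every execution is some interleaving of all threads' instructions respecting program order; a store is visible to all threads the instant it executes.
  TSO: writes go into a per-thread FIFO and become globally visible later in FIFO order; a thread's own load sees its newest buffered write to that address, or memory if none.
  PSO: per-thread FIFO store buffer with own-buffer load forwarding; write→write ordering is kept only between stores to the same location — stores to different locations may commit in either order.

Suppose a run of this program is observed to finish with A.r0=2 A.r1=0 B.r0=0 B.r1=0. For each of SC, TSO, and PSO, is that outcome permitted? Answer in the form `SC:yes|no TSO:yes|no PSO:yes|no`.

outcome vector order: (A.r0,A.r1,B.r0,B.r1)
SC: 9 outcomes — {0000 0001 0011 0100 0101 0111 2100 2101 2111}
TSO: 9 outcomes — {0000 0001 0011 0100 0101 0111 2100 2101 2111}
PSO: 12 outcomes — {0000 0001 0011 0100 0101 0111 2000 2001 2011 2100 2101 2111}
target 2000 ∈ {PSO}

SC:no TSO:no PSO:yes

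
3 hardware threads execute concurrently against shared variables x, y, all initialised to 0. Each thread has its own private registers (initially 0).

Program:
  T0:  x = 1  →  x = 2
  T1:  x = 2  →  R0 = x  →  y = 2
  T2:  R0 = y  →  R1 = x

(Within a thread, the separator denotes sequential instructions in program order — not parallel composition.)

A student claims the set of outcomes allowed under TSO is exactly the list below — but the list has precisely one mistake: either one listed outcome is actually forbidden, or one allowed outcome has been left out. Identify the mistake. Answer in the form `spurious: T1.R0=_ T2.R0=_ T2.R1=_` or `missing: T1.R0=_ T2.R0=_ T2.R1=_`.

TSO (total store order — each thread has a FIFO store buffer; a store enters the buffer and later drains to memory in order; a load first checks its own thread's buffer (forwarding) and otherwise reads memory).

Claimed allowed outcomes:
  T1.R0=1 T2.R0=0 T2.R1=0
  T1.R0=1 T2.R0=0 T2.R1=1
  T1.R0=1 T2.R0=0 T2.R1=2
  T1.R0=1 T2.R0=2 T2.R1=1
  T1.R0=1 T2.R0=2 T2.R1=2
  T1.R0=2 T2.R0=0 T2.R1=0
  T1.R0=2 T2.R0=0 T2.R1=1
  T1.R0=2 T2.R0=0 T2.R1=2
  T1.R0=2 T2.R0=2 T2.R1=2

outcome vector order: (T1.R0,T2.R0,T2.R1)
[TSO] allowed = {<1 0 0>, <1 0 1>, <1 0 2>, <1 2 1>, <1 2 2>, <2 0 0>, <2 0 1>, <2 0 2>, <2 2 1>, <2 2 2>}
TSO∖claimed = {<2 2 1>}

missing: T1.R0=2 T2.R0=2 T2.R1=1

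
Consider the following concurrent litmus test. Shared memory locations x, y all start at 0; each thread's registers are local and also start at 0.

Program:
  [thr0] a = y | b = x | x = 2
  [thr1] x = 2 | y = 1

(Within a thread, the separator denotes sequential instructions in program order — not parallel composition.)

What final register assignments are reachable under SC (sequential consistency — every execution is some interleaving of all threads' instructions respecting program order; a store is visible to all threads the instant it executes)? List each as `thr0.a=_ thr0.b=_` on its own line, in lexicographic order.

thr0.a=0 thr0.b=0
thr0.a=0 thr0.b=2
thr0.a=1 thr0.b=2

outcome vector order: (thr0.a,thr0.b)
|SC outcomes| = 3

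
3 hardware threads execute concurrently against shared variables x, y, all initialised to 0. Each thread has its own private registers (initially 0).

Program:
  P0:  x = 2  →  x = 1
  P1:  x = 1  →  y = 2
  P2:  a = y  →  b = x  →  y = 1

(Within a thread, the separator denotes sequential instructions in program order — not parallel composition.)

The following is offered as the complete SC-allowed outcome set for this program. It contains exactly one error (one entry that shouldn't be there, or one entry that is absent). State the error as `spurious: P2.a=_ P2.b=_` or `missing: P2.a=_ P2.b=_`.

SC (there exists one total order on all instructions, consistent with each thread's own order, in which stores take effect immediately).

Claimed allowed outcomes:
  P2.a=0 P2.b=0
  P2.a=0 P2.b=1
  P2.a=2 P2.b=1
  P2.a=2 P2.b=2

missing: P2.a=0 P2.b=2

outcome vector order: (P2.a,P2.b)
[SC] allowed = {<0 0>; <0 1>; <0 2>; <2 1>; <2 2>}
SC∖claimed = {<0 2>}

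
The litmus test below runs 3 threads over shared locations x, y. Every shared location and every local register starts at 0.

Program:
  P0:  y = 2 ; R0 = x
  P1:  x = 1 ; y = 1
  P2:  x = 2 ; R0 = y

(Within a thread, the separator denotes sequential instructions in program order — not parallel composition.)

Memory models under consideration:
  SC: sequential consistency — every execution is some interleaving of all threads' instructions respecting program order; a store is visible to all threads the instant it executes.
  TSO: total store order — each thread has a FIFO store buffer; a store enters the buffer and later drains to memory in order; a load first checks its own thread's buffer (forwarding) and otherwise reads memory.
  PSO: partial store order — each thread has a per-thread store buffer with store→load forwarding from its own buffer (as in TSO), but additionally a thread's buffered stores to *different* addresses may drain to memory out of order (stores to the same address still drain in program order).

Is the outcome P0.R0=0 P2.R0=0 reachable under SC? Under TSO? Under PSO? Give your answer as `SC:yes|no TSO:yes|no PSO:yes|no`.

outcome vector order: (P0.R0,P2.R0)
[SC] allowed = {<0 1>; <0 2>; <1 0>; <1 1>; <1 2>; <2 0>; <2 1>; <2 2>}
[TSO] allowed = {<0 0>; <0 1>; <0 2>; <1 0>; <1 1>; <1 2>; <2 0>; <2 1>; <2 2>}
[PSO] allowed = {<0 0>; <0 1>; <0 2>; <1 0>; <1 1>; <1 2>; <2 0>; <2 1>; <2 2>}
target <0 0> ∈ {TSO,PSO}

SC:no TSO:yes PSO:yes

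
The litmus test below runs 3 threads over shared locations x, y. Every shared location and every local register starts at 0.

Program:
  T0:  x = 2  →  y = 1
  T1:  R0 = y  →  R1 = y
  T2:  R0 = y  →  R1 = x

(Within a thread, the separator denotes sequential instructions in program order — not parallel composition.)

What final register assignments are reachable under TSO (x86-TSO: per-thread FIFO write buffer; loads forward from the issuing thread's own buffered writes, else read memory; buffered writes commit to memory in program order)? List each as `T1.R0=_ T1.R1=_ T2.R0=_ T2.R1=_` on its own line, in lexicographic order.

outcome vector order: (T1.R0,T1.R1,T2.R0,T2.R1)
|TSO outcomes| = 9

T1.R0=0 T1.R1=0 T2.R0=0 T2.R1=0
T1.R0=0 T1.R1=0 T2.R0=0 T2.R1=2
T1.R0=0 T1.R1=0 T2.R0=1 T2.R1=2
T1.R0=0 T1.R1=1 T2.R0=0 T2.R1=0
T1.R0=0 T1.R1=1 T2.R0=0 T2.R1=2
T1.R0=0 T1.R1=1 T2.R0=1 T2.R1=2
T1.R0=1 T1.R1=1 T2.R0=0 T2.R1=0
T1.R0=1 T1.R1=1 T2.R0=0 T2.R1=2
T1.R0=1 T1.R1=1 T2.R0=1 T2.R1=2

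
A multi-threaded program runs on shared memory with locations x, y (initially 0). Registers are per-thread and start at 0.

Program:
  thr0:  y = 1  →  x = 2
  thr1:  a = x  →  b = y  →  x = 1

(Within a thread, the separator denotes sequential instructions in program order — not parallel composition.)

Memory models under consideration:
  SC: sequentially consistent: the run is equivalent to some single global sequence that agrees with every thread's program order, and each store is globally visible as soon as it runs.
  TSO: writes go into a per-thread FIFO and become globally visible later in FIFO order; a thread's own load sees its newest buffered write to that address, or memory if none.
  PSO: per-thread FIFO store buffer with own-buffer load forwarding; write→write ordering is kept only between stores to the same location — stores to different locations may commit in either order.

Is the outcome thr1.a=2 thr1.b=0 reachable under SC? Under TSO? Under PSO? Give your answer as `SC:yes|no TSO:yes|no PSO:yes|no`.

SC:no TSO:no PSO:yes

outcome vector order: (thr1.a,thr1.b)
under SC → <0 0>, <0 1>, <2 1>
under TSO → <0 0>, <0 1>, <2 1>
under PSO → <0 0>, <0 1>, <2 0>, <2 1>
target <2 0> ∈ {PSO}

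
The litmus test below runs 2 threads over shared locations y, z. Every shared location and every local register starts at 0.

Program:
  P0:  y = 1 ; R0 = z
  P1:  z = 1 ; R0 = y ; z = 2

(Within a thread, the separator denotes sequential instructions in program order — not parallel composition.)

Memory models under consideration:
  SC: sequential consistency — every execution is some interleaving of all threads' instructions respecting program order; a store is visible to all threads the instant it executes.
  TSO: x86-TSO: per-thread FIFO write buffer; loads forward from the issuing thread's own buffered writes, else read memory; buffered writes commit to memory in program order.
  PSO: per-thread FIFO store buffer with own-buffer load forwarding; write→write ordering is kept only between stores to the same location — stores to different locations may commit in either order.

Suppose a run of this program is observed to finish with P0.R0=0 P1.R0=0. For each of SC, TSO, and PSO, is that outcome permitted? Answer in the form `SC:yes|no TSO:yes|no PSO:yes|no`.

SC:no TSO:yes PSO:yes

outcome vector order: (P0.R0,P1.R0)
SC: 5 outcomes — {01 10 11 20 21}
TSO: 6 outcomes — {00 01 10 11 20 21}
PSO: 6 outcomes — {00 01 10 11 20 21}
target 00 ∈ {TSO,PSO}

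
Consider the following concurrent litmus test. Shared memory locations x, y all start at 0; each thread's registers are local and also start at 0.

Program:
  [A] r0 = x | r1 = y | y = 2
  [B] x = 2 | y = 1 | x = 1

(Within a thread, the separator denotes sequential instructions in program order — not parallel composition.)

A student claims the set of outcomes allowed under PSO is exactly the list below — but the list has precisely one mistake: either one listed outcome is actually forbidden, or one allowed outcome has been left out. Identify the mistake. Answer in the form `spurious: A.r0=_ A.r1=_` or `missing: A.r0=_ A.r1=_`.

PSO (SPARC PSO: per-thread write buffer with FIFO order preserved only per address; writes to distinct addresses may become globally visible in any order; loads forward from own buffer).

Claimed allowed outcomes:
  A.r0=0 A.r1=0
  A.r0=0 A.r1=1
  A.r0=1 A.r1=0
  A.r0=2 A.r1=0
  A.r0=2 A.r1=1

outcome vector order: (A.r0,A.r1)
PSO (6): 00 01 10 11 20 21
PSO∖claimed = {11}

missing: A.r0=1 A.r1=1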